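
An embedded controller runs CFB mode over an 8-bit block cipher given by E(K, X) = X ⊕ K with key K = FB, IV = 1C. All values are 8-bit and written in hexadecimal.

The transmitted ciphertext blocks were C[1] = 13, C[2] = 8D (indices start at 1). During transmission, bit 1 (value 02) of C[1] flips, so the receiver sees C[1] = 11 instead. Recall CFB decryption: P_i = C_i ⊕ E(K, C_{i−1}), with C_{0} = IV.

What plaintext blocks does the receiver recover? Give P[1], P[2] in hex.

P[1] = F6, P[2] = 67

Only C[1] changed, to 11. In CFB, a change in C_i flips the same bit in P_i and garbles P_{i+1}. Decrypting the received ciphertext:
P[1]: E(K, 1C) = E7; 11 ⊕ E7 = F6.
P[2]: E(K, 11) = EA; 8D ⊕ EA = 67.
Blocks that differ from the original plaintext: P[1], P[2].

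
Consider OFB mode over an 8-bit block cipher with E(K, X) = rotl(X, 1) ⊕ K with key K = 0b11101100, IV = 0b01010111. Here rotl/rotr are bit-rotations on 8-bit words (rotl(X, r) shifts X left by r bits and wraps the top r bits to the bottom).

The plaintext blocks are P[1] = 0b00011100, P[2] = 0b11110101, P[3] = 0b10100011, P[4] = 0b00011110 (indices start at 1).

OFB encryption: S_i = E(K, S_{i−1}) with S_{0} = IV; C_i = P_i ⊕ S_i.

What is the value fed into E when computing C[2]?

C[1]: S = E(K, 0b01010111) = 0b01000010; 0b00011100 ⊕ 0b01000010 = 0b01011110.
C[2]: S = E(K, 0b01000010) = 0b01101000; 0b11110101 ⊕ 0b01101000 = 0b10011101.
So the input to E for block [2] is 0b01000010.

0b01000010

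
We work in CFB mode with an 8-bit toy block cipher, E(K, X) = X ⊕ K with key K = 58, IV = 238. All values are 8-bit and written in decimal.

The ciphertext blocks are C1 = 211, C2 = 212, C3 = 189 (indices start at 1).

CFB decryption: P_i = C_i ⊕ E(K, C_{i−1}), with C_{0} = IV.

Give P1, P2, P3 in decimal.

P1 = 7, P2 = 61, P3 = 83

P1: E(K, 238) = 212; 211 ⊕ 212 = 7.
P2: E(K, 211) = 233; 212 ⊕ 233 = 61.
P3: E(K, 212) = 238; 189 ⊕ 238 = 83.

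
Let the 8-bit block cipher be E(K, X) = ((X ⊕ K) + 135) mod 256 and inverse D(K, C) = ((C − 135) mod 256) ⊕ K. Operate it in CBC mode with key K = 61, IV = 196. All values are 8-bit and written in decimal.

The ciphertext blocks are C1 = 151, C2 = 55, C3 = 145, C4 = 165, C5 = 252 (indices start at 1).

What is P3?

CBC decryption: P_i = D(K, C_i) ⊕ C_{i−1}, with C_{0} = IV.
P3: D(K, 145) = 55; 55 ⊕ 55 = 0.

P3 = 0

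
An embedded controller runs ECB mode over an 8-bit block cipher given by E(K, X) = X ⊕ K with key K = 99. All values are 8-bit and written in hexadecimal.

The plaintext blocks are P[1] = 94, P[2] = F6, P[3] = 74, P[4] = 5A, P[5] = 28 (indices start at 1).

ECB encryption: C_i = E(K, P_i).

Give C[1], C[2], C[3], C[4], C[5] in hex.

C[1]: E(K, 94) = 0D.
C[2]: E(K, F6) = 6F.
C[3]: E(K, 74) = ED.
C[4]: E(K, 5A) = C3.
C[5]: E(K, 28) = B1.

C[1] = 0D, C[2] = 6F, C[3] = ED, C[4] = C3, C[5] = B1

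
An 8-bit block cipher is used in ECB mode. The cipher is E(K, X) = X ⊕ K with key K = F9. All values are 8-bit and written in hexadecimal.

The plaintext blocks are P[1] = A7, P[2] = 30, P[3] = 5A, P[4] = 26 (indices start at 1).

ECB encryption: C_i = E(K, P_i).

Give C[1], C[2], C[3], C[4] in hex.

C[1] = 5E, C[2] = C9, C[3] = A3, C[4] = DF

C[1]: E(K, A7) = 5E.
C[2]: E(K, 30) = C9.
C[3]: E(K, 5A) = A3.
C[4]: E(K, 26) = DF.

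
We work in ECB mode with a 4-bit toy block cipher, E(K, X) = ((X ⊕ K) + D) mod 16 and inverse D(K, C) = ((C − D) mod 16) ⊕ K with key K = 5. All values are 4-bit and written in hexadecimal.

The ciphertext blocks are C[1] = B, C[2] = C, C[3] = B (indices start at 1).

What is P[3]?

P[3] = B

ECB decryption: P_i = D(K, C_i).
P[3]: D(K, B) = B.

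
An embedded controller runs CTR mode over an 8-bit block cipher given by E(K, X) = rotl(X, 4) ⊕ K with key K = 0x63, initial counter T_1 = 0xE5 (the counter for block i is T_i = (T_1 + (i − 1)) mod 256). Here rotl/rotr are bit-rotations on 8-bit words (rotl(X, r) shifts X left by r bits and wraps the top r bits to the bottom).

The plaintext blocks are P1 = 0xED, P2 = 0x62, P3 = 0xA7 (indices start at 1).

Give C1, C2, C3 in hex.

C1 = 0xD0, C2 = 0x6F, C3 = 0xBA

CTR encryption: S_i = E(K, T_i) where T_i is the counter for block i; C_i = P_i ⊕ S_i.
C1: T = 0xE5, S = E(K, T) = 0x3D; 0xED ⊕ 0x3D = 0xD0.
C2: T = 0xE6, S = E(K, T) = 0x0D; 0x62 ⊕ 0x0D = 0x6F.
C3: T = 0xE7, S = E(K, T) = 0x1D; 0xA7 ⊕ 0x1D = 0xBA.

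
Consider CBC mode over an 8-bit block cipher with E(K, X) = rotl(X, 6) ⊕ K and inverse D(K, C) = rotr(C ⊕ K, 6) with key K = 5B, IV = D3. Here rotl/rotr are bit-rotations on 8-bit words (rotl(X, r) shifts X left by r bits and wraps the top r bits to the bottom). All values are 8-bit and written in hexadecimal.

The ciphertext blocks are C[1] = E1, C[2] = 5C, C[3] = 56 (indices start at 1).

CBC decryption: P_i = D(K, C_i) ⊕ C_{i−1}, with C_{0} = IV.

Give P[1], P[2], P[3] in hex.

P[1] = 39, P[2] = FD, P[3] = 68

P[1]: D(K, E1) = EA; EA ⊕ D3 = 39.
P[2]: D(K, 5C) = 1C; 1C ⊕ E1 = FD.
P[3]: D(K, 56) = 34; 34 ⊕ 5C = 68.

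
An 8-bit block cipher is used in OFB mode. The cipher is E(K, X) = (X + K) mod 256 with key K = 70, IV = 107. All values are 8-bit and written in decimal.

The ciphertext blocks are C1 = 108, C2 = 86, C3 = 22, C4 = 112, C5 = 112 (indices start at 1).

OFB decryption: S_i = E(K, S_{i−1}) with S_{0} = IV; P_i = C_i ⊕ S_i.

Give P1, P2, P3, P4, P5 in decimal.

P1 = 221, P2 = 161, P3 = 43, P4 = 243, P5 = 185

P1: S = E(K, 107) = 177; 108 ⊕ 177 = 221.
P2: S = E(K, 177) = 247; 86 ⊕ 247 = 161.
P3: S = E(K, 247) = 61; 22 ⊕ 61 = 43.
P4: S = E(K, 61) = 131; 112 ⊕ 131 = 243.
P5: S = E(K, 131) = 201; 112 ⊕ 201 = 185.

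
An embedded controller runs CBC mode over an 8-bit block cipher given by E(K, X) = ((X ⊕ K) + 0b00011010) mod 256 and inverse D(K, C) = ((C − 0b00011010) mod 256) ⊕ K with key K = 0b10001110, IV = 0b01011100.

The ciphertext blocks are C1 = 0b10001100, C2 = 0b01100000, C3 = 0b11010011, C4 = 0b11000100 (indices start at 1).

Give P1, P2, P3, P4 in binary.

CBC decryption: P_i = D(K, C_i) ⊕ C_{i−1}, with C_{0} = IV.
P1: D(K, 0b10001100) = 0b11111100; 0b11111100 ⊕ 0b01011100 = 0b10100000.
P2: D(K, 0b01100000) = 0b11001000; 0b11001000 ⊕ 0b10001100 = 0b01000100.
P3: D(K, 0b11010011) = 0b00110111; 0b00110111 ⊕ 0b01100000 = 0b01010111.
P4: D(K, 0b11000100) = 0b00100100; 0b00100100 ⊕ 0b11010011 = 0b11110111.

P1 = 0b10100000, P2 = 0b01000100, P3 = 0b01010111, P4 = 0b11110111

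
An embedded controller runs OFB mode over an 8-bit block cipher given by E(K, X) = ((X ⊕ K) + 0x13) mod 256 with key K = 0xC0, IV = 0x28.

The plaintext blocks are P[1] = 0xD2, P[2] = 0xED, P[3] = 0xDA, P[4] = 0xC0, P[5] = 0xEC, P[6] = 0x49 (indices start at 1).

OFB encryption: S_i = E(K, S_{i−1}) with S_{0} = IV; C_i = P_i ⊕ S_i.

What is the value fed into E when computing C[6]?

0xC7

C[1]: S = E(K, 0x28) = 0xFB; 0xD2 ⊕ 0xFB = 0x29.
C[2]: S = E(K, 0xFB) = 0x4E; 0xED ⊕ 0x4E = 0xA3.
C[3]: S = E(K, 0x4E) = 0xA1; 0xDA ⊕ 0xA1 = 0x7B.
C[4]: S = E(K, 0xA1) = 0x74; 0xC0 ⊕ 0x74 = 0xB4.
C[5]: S = E(K, 0x74) = 0xC7; 0xEC ⊕ 0xC7 = 0x2B.
C[6]: S = E(K, 0xC7) = 0x1A; 0x49 ⊕ 0x1A = 0x53.
So the input to E for block [6] is 0xC7.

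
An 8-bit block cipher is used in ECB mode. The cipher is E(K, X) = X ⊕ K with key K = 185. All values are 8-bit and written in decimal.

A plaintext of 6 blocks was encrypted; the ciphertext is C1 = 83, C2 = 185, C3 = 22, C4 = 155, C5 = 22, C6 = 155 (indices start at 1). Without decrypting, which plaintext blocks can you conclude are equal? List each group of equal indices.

ECB encrypts each block independently with the same key, so equal ciphertext blocks imply equal plaintext blocks.
C3 = C5 = 22, so P3 = P5.
C4 = C6 = 155, so P4 = P6.

P3 = P5; P4 = P6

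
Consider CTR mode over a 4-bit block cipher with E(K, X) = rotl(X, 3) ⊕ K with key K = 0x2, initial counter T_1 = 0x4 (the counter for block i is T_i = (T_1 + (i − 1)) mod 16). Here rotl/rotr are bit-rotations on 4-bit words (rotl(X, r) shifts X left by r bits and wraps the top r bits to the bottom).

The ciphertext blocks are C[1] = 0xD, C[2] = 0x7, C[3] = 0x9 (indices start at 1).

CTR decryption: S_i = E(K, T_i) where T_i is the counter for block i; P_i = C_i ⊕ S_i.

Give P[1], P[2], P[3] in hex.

P[1]: T = 0x4, S = E(K, T) = 0x0; 0xD ⊕ 0x0 = 0xD.
P[2]: T = 0x5, S = E(K, T) = 0x8; 0x7 ⊕ 0x8 = 0xF.
P[3]: T = 0x6, S = E(K, T) = 0x1; 0x9 ⊕ 0x1 = 0x8.

P[1] = 0xD, P[2] = 0xF, P[3] = 0x8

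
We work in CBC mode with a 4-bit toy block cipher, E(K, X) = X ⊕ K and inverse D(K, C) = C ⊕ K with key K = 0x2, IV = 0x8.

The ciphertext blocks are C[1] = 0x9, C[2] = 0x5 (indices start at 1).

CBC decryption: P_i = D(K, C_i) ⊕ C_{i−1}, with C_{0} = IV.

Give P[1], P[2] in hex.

P[1] = 0x3, P[2] = 0xE

P[1]: D(K, 0x9) = 0xB; 0xB ⊕ 0x8 = 0x3.
P[2]: D(K, 0x5) = 0x7; 0x7 ⊕ 0x9 = 0xE.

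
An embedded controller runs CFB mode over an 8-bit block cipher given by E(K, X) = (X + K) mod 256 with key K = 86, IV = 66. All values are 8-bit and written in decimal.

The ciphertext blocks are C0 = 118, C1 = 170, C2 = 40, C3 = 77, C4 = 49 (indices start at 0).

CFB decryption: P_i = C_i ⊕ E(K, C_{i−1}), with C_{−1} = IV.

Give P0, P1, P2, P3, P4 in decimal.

P0: E(K, 66) = 152; 118 ⊕ 152 = 238.
P1: E(K, 118) = 204; 170 ⊕ 204 = 102.
P2: E(K, 170) = 0; 40 ⊕ 0 = 40.
P3: E(K, 40) = 126; 77 ⊕ 126 = 51.
P4: E(K, 77) = 163; 49 ⊕ 163 = 146.

P0 = 238, P1 = 102, P2 = 40, P3 = 51, P4 = 146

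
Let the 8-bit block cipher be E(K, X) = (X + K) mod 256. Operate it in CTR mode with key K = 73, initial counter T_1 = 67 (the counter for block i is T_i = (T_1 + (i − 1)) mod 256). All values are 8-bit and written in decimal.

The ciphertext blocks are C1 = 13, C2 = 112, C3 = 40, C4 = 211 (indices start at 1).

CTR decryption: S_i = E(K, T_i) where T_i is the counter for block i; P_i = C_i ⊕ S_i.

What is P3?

P3 = 166

P3: T = 69, S = E(K, T) = 142; 40 ⊕ 142 = 166.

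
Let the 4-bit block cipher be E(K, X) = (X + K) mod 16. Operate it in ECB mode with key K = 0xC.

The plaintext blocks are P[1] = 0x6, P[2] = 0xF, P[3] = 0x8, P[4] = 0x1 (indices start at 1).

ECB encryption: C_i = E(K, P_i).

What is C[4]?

C[4] = 0xD

C[4]: E(K, 0x1) = 0xD.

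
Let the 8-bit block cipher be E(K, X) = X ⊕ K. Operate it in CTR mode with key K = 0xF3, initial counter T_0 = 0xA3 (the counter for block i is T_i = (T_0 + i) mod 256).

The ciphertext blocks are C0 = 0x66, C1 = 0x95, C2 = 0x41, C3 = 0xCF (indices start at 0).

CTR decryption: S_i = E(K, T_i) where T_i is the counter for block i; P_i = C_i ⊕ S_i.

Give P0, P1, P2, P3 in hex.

P0: T = 0xA3, S = E(K, T) = 0x50; 0x66 ⊕ 0x50 = 0x36.
P1: T = 0xA4, S = E(K, T) = 0x57; 0x95 ⊕ 0x57 = 0xC2.
P2: T = 0xA5, S = E(K, T) = 0x56; 0x41 ⊕ 0x56 = 0x17.
P3: T = 0xA6, S = E(K, T) = 0x55; 0xCF ⊕ 0x55 = 0x9A.

P0 = 0x36, P1 = 0xC2, P2 = 0x17, P3 = 0x9A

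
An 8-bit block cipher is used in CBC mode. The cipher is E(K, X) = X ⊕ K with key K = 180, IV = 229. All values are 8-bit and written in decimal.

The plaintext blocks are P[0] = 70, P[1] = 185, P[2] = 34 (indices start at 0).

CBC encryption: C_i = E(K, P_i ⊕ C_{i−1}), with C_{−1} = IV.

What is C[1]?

C[0]: P[0] ⊕ 229 = 163; E(K, 163) = 23.
C[1]: P[1] ⊕ 23 = 174; E(K, 174) = 26.

C[1] = 26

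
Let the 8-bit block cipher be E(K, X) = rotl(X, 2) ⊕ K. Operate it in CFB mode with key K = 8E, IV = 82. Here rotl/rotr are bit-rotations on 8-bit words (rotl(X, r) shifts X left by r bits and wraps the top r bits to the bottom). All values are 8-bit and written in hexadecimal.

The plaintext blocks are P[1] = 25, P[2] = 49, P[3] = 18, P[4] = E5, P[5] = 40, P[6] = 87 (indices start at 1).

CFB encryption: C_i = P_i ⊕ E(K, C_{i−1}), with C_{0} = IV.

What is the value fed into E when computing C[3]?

C[1]: E(K, 82) = 84; 25 ⊕ 84 = A1.
C[2]: E(K, A1) = 08; 49 ⊕ 08 = 41.
C[3]: E(K, 41) = 8B; 18 ⊕ 8B = 93.
So the input to E for block [3] is 41.

41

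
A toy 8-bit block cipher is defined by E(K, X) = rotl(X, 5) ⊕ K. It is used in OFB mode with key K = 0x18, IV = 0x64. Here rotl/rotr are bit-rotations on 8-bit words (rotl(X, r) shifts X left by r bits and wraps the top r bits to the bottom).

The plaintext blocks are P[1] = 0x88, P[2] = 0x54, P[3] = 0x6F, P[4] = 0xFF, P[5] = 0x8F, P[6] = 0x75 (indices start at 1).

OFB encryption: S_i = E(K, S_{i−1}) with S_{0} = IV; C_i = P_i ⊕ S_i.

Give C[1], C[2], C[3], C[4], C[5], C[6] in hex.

C[1]: S = E(K, 0x64) = 0x94; 0x88 ⊕ 0x94 = 0x1C.
C[2]: S = E(K, 0x94) = 0x8A; 0x54 ⊕ 0x8A = 0xDE.
C[3]: S = E(K, 0x8A) = 0x49; 0x6F ⊕ 0x49 = 0x26.
C[4]: S = E(K, 0x49) = 0x31; 0xFF ⊕ 0x31 = 0xCE.
C[5]: S = E(K, 0x31) = 0x3E; 0x8F ⊕ 0x3E = 0xB1.
C[6]: S = E(K, 0x3E) = 0xDF; 0x75 ⊕ 0xDF = 0xAA.

C[1] = 0x1C, C[2] = 0xDE, C[3] = 0x26, C[4] = 0xCE, C[5] = 0xB1, C[6] = 0xAA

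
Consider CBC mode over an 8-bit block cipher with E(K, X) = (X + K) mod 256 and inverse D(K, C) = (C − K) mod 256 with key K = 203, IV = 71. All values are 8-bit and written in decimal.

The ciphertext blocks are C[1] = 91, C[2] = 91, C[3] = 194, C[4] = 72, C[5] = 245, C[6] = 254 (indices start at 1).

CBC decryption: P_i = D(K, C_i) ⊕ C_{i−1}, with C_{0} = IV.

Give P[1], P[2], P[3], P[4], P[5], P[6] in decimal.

P[1] = 215, P[2] = 203, P[3] = 172, P[4] = 191, P[5] = 98, P[6] = 198

P[1]: D(K, 91) = 144; 144 ⊕ 71 = 215.
P[2]: D(K, 91) = 144; 144 ⊕ 91 = 203.
P[3]: D(K, 194) = 247; 247 ⊕ 91 = 172.
P[4]: D(K, 72) = 125; 125 ⊕ 194 = 191.
P[5]: D(K, 245) = 42; 42 ⊕ 72 = 98.
P[6]: D(K, 254) = 51; 51 ⊕ 245 = 198.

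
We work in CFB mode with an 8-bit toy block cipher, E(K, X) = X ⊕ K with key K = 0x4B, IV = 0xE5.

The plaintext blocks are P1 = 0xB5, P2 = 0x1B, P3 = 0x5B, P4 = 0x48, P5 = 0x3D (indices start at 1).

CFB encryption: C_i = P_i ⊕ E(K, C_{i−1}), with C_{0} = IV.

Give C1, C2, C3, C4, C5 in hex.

C1 = 0x1B, C2 = 0x4B, C3 = 0x5B, C4 = 0x58, C5 = 0x2E

C1: E(K, 0xE5) = 0xAE; 0xB5 ⊕ 0xAE = 0x1B.
C2: E(K, 0x1B) = 0x50; 0x1B ⊕ 0x50 = 0x4B.
C3: E(K, 0x4B) = 0x00; 0x5B ⊕ 0x00 = 0x5B.
C4: E(K, 0x5B) = 0x10; 0x48 ⊕ 0x10 = 0x58.
C5: E(K, 0x58) = 0x13; 0x3D ⊕ 0x13 = 0x2E.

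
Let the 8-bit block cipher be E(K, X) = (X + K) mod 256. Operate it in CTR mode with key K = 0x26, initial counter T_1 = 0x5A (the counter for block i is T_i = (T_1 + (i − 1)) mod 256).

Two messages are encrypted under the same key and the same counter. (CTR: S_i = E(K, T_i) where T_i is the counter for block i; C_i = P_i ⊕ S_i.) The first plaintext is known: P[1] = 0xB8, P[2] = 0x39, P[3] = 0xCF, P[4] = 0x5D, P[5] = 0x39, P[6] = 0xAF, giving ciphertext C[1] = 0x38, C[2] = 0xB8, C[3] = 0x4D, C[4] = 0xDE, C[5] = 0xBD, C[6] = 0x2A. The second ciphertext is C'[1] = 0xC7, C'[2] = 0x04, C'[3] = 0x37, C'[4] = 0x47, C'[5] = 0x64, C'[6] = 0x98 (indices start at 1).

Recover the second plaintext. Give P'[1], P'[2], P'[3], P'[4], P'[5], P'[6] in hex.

In CTR with a reused counter, both messages share the same keystream S_i, so C_i ⊕ C'_i = P_i ⊕ P'_i and thus P'_i = P_i ⊕ C_i ⊕ C'_i.
P'[1]: 0xB8 ⊕ 0x38 ⊕ 0xC7 = 0x47.
P'[2]: 0x39 ⊕ 0xB8 ⊕ 0x04 = 0x85.
P'[3]: 0xCF ⊕ 0x4D ⊕ 0x37 = 0xB5.
P'[4]: 0x5D ⊕ 0xDE ⊕ 0x47 = 0xC4.
P'[5]: 0x39 ⊕ 0xBD ⊕ 0x64 = 0xE0.
P'[6]: 0xAF ⊕ 0x2A ⊕ 0x98 = 0x1D.

P'[1] = 0x47, P'[2] = 0x85, P'[3] = 0xB5, P'[4] = 0xC4, P'[5] = 0xE0, P'[6] = 0x1D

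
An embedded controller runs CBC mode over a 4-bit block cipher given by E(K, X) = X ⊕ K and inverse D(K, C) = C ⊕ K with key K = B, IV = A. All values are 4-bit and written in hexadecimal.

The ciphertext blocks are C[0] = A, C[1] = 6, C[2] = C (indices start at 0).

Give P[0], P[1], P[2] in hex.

P[0] = B, P[1] = 7, P[2] = 1

CBC decryption: P_i = D(K, C_i) ⊕ C_{i−1}, with C_{−1} = IV.
P[0]: D(K, A) = 1; 1 ⊕ A = B.
P[1]: D(K, 6) = D; D ⊕ A = 7.
P[2]: D(K, C) = 7; 7 ⊕ 6 = 1.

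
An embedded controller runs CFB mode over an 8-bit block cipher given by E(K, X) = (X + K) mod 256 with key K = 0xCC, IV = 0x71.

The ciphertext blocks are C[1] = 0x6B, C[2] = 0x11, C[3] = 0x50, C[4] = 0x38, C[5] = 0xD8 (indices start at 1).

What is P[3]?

CFB decryption: P_i = C_i ⊕ E(K, C_{i−1}), with C_{0} = IV.
P[3]: E(K, 0x11) = 0xDD; 0x50 ⊕ 0xDD = 0x8D.

P[3] = 0x8D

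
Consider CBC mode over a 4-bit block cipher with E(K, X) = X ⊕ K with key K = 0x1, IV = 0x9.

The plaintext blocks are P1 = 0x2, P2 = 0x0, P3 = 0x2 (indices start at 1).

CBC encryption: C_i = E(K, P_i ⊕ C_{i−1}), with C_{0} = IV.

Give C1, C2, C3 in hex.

C1 = 0xA, C2 = 0xB, C3 = 0x8

C1: P1 ⊕ 0x9 = 0xB; E(K, 0xB) = 0xA.
C2: P2 ⊕ 0xA = 0xA; E(K, 0xA) = 0xB.
C3: P3 ⊕ 0xB = 0x9; E(K, 0x9) = 0x8.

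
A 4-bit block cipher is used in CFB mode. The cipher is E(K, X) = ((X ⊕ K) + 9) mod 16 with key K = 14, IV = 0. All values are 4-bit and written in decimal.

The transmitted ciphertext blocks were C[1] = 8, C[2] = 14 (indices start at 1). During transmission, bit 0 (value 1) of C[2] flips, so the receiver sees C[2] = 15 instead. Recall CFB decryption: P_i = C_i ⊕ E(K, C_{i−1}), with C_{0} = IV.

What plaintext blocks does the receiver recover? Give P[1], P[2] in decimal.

P[1] = 15, P[2] = 0

Only C[2] changed, to 15. In CFB, a change in C_i flips the same bit in P_i and garbles P_{i+1}. Decrypting the received ciphertext:
P[1]: E(K, 0) = 7; 8 ⊕ 7 = 15.
P[2]: E(K, 8) = 15; 15 ⊕ 15 = 0.
Blocks that differ from the original plaintext: P[2].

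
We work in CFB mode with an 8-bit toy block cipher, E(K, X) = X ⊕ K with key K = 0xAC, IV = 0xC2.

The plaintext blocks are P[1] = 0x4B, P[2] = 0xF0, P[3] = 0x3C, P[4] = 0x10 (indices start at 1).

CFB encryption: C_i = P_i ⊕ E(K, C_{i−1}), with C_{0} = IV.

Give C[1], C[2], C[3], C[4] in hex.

C[1]: E(K, 0xC2) = 0x6E; 0x4B ⊕ 0x6E = 0x25.
C[2]: E(K, 0x25) = 0x89; 0xF0 ⊕ 0x89 = 0x79.
C[3]: E(K, 0x79) = 0xD5; 0x3C ⊕ 0xD5 = 0xE9.
C[4]: E(K, 0xE9) = 0x45; 0x10 ⊕ 0x45 = 0x55.

C[1] = 0x25, C[2] = 0x79, C[3] = 0xE9, C[4] = 0x55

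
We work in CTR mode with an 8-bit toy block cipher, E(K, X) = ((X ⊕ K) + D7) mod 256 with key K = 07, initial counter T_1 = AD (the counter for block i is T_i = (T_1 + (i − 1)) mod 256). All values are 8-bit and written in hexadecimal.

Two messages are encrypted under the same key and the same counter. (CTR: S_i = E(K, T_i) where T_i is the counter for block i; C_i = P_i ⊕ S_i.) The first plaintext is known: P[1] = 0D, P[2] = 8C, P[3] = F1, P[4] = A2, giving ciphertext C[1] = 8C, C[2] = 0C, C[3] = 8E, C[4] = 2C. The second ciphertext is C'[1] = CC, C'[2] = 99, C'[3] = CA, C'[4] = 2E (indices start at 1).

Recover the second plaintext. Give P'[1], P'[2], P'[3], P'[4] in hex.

In CTR with a reused counter, both messages share the same keystream S_i, so C_i ⊕ C'_i = P_i ⊕ P'_i and thus P'_i = P_i ⊕ C_i ⊕ C'_i.
P'[1]: 0D ⊕ 8C ⊕ CC = 4D.
P'[2]: 8C ⊕ 0C ⊕ 99 = 19.
P'[3]: F1 ⊕ 8E ⊕ CA = B5.
P'[4]: A2 ⊕ 2C ⊕ 2E = A0.

P'[1] = 4D, P'[2] = 19, P'[3] = B5, P'[4] = A0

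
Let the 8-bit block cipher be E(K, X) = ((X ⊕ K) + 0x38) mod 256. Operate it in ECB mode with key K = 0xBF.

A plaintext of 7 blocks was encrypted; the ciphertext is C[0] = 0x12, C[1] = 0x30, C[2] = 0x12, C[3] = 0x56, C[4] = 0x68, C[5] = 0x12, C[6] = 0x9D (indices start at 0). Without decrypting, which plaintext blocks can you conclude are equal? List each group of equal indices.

P[0] = P[2] = P[5]

ECB encrypts each block independently with the same key, so equal ciphertext blocks imply equal plaintext blocks.
C[0] = C[2] = C[5] = 0x12, so P[0] = P[2] = P[5].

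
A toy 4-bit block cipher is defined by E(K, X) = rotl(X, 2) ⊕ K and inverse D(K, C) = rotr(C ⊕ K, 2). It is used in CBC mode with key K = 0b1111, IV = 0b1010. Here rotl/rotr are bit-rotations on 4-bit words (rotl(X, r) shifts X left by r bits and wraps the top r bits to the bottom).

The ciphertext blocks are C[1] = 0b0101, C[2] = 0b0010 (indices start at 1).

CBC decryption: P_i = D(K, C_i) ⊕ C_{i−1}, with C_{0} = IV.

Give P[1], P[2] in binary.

P[1] = 0b0000, P[2] = 0b0010

P[1]: D(K, 0b0101) = 0b1010; 0b1010 ⊕ 0b1010 = 0b0000.
P[2]: D(K, 0b0010) = 0b0111; 0b0111 ⊕ 0b0101 = 0b0010.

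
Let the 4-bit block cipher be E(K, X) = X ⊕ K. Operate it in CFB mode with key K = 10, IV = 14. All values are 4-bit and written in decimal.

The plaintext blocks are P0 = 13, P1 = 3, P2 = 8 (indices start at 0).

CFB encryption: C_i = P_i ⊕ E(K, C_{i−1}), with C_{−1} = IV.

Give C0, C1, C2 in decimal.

C0: E(K, 14) = 4; 13 ⊕ 4 = 9.
C1: E(K, 9) = 3; 3 ⊕ 3 = 0.
C2: E(K, 0) = 10; 8 ⊕ 10 = 2.

C0 = 9, C1 = 0, C2 = 2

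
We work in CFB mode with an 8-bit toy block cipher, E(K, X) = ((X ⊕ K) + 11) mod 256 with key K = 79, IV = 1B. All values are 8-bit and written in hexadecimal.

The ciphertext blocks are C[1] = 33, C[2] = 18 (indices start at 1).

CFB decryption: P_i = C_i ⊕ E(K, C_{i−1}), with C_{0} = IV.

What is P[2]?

P[2]: E(K, 33) = 5B; 18 ⊕ 5B = 43.

P[2] = 43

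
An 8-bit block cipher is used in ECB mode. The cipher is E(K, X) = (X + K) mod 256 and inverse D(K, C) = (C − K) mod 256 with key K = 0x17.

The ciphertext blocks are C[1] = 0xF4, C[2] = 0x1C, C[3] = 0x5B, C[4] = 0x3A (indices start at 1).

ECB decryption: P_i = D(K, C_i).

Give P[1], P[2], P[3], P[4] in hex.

P[1]: D(K, 0xF4) = 0xDD.
P[2]: D(K, 0x1C) = 0x05.
P[3]: D(K, 0x5B) = 0x44.
P[4]: D(K, 0x3A) = 0x23.

P[1] = 0xDD, P[2] = 0x05, P[3] = 0x44, P[4] = 0x23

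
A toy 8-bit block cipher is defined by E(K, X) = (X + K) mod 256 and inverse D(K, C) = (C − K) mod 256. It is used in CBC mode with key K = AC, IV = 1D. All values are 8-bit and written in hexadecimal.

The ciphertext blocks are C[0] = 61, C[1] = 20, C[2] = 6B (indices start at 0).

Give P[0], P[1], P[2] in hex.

P[0] = A8, P[1] = 15, P[2] = 9F

CBC decryption: P_i = D(K, C_i) ⊕ C_{i−1}, with C_{−1} = IV.
P[0]: D(K, 61) = B5; B5 ⊕ 1D = A8.
P[1]: D(K, 20) = 74; 74 ⊕ 61 = 15.
P[2]: D(K, 6B) = BF; BF ⊕ 20 = 9F.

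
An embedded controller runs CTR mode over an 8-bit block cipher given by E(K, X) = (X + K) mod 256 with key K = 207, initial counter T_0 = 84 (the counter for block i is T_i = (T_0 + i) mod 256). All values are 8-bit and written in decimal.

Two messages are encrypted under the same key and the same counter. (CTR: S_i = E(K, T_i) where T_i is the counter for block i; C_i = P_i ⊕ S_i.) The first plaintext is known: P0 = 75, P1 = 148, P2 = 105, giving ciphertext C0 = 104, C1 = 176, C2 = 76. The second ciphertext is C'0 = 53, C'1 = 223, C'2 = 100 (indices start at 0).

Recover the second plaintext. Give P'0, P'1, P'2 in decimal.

P'0 = 22, P'1 = 251, P'2 = 65

In CTR with a reused counter, both messages share the same keystream S_i, so C_i ⊕ C'_i = P_i ⊕ P'_i and thus P'_i = P_i ⊕ C_i ⊕ C'_i.
P'0: 75 ⊕ 104 ⊕ 53 = 22.
P'1: 148 ⊕ 176 ⊕ 223 = 251.
P'2: 105 ⊕ 76 ⊕ 100 = 65.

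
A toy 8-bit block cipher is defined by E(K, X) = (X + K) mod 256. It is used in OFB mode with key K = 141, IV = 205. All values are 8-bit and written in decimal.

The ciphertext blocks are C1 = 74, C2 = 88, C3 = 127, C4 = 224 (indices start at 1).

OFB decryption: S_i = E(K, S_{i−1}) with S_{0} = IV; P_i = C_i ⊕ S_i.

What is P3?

P1: S = E(K, 205) = 90; 74 ⊕ 90 = 16.
P2: S = E(K, 90) = 231; 88 ⊕ 231 = 191.
P3: S = E(K, 231) = 116; 127 ⊕ 116 = 11.

P3 = 11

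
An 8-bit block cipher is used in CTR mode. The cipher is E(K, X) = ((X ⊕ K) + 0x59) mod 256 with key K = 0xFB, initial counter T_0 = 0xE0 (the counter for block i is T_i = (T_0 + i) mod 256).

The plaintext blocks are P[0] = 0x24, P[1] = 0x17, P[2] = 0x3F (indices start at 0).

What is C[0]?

C[0] = 0x50

CTR encryption: S_i = E(K, T_i) where T_i is the counter for block i; C_i = P_i ⊕ S_i.
C[0]: T = 0xE0, S = E(K, T) = 0x74; 0x24 ⊕ 0x74 = 0x50.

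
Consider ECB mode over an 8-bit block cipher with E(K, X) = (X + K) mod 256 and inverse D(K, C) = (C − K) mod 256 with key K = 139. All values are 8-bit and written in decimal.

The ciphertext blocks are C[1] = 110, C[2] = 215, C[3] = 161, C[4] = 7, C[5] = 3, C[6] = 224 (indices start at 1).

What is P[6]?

ECB decryption: P_i = D(K, C_i).
P[6]: D(K, 224) = 85.

P[6] = 85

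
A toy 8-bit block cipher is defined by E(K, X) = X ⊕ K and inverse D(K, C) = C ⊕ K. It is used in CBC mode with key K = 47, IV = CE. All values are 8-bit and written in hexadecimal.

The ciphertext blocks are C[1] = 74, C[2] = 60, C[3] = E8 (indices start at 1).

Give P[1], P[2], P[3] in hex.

P[1] = FD, P[2] = 53, P[3] = CF

CBC decryption: P_i = D(K, C_i) ⊕ C_{i−1}, with C_{0} = IV.
P[1]: D(K, 74) = 33; 33 ⊕ CE = FD.
P[2]: D(K, 60) = 27; 27 ⊕ 74 = 53.
P[3]: D(K, E8) = AF; AF ⊕ 60 = CF.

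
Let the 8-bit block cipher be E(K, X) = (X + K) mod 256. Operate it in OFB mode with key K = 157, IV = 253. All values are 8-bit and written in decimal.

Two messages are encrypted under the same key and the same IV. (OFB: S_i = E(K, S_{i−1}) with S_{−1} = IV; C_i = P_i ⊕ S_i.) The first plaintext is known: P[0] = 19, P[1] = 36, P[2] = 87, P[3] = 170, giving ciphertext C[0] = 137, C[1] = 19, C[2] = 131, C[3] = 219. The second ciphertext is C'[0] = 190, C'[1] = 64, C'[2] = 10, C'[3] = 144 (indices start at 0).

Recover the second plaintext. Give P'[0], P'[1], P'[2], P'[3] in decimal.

P'[0] = 36, P'[1] = 119, P'[2] = 222, P'[3] = 225

In OFB with a reused IV, both messages share the same keystream S_i, so C_i ⊕ C'_i = P_i ⊕ P'_i and thus P'_i = P_i ⊕ C_i ⊕ C'_i.
P'[0]: 19 ⊕ 137 ⊕ 190 = 36.
P'[1]: 36 ⊕ 19 ⊕ 64 = 119.
P'[2]: 87 ⊕ 131 ⊕ 10 = 222.
P'[3]: 170 ⊕ 219 ⊕ 144 = 225.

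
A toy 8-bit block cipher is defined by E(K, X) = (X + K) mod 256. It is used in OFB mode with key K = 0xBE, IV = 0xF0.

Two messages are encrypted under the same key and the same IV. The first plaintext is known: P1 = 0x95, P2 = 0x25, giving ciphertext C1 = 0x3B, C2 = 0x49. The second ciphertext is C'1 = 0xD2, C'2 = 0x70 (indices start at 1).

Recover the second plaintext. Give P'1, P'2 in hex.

P'1 = 0x7C, P'2 = 0x1C

In OFB with a reused IV, both messages share the same keystream S_i, so C_i ⊕ C'_i = P_i ⊕ P'_i and thus P'_i = P_i ⊕ C_i ⊕ C'_i.
P'1: 0x95 ⊕ 0x3B ⊕ 0xD2 = 0x7C.
P'2: 0x25 ⊕ 0x49 ⊕ 0x70 = 0x1C.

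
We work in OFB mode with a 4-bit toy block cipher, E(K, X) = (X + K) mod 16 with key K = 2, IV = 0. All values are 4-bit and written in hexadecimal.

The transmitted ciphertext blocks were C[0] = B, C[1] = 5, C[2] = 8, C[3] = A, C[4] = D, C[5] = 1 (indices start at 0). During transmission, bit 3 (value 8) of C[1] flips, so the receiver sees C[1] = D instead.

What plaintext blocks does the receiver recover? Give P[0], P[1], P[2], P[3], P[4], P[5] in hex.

OFB decryption: S_i = E(K, S_{i−1}) with S_{−1} = IV; P_i = C_i ⊕ S_i.
Only C[1] changed, to D. In OFB, a change in C_i flips the same bit in P_i only; the keystream is unaffected. Decrypting the received ciphertext:
P[0]: S = E(K, 0) = 2; B ⊕ 2 = 9.
P[1]: S = E(K, 2) = 4; D ⊕ 4 = 9.
P[2]: S = E(K, 4) = 6; 8 ⊕ 6 = E.
P[3]: S = E(K, 6) = 8; A ⊕ 8 = 2.
P[4]: S = E(K, 8) = A; D ⊕ A = 7.
P[5]: S = E(K, A) = C; 1 ⊕ C = D.
Blocks that differ from the original plaintext: P[1].

P[0] = 9, P[1] = 9, P[2] = E, P[3] = 2, P[4] = 7, P[5] = D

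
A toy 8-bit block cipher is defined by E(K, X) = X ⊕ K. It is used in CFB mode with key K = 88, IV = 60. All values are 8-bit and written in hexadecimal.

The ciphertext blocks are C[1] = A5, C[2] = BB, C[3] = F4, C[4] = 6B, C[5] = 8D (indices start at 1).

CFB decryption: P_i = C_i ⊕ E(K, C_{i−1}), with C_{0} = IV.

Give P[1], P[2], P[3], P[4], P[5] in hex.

P[1]: E(K, 60) = E8; A5 ⊕ E8 = 4D.
P[2]: E(K, A5) = 2D; BB ⊕ 2D = 96.
P[3]: E(K, BB) = 33; F4 ⊕ 33 = C7.
P[4]: E(K, F4) = 7C; 6B ⊕ 7C = 17.
P[5]: E(K, 6B) = E3; 8D ⊕ E3 = 6E.

P[1] = 4D, P[2] = 96, P[3] = C7, P[4] = 17, P[5] = 6E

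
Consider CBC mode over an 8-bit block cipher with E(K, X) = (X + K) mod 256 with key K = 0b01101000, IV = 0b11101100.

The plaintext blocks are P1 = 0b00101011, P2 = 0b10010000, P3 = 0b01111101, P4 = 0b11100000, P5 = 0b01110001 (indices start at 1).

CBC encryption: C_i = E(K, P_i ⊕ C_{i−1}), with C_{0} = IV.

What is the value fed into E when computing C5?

0b11111011

C1: P1 ⊕ 0b11101100 = 0b11000111; E(K, 0b11000111) = 0b00101111.
C2: P2 ⊕ 0b00101111 = 0b10111111; E(K, 0b10111111) = 0b00100111.
C3: P3 ⊕ 0b00100111 = 0b01011010; E(K, 0b01011010) = 0b11000010.
C4: P4 ⊕ 0b11000010 = 0b00100010; E(K, 0b00100010) = 0b10001010.
C5: P5 ⊕ 0b10001010 = 0b11111011; E(K, 0b11111011) = 0b01100011.
So the input to E for block 5 is 0b11111011.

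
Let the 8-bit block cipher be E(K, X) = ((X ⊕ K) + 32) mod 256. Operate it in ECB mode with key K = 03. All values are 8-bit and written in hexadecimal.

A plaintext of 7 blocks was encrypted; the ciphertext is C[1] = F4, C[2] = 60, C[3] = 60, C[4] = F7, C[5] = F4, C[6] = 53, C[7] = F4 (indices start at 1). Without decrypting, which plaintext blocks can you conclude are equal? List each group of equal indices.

ECB encrypts each block independently with the same key, so equal ciphertext blocks imply equal plaintext blocks.
C[1] = C[5] = C[7] = F4, so P[1] = P[5] = P[7].
C[2] = C[3] = 60, so P[2] = P[3].

P[1] = P[5] = P[7]; P[2] = P[3]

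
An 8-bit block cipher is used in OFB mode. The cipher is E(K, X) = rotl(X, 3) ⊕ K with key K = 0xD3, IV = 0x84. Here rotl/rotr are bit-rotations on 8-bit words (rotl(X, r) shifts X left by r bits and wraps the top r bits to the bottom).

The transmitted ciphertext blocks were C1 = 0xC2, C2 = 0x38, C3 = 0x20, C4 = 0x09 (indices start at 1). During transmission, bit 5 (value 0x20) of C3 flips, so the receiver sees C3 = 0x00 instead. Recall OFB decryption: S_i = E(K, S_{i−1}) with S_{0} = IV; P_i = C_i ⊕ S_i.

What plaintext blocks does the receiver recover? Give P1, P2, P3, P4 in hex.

P1 = 0x35, P2 = 0x54, P3 = 0xB0, P4 = 0x5F

Only C3 changed, to 0x00. In OFB, a change in C_i flips the same bit in P_i only; the keystream is unaffected. Decrypting the received ciphertext:
P1: S = E(K, 0x84) = 0xF7; 0xC2 ⊕ 0xF7 = 0x35.
P2: S = E(K, 0xF7) = 0x6C; 0x38 ⊕ 0x6C = 0x54.
P3: S = E(K, 0x6C) = 0xB0; 0x00 ⊕ 0xB0 = 0xB0.
P4: S = E(K, 0xB0) = 0x56; 0x09 ⊕ 0x56 = 0x5F.
Blocks that differ from the original plaintext: P3.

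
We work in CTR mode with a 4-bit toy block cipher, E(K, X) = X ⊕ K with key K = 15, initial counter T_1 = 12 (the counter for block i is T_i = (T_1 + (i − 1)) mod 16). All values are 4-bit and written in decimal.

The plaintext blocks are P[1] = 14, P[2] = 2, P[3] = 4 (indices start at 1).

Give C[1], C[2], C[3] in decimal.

C[1] = 13, C[2] = 0, C[3] = 5

CTR encryption: S_i = E(K, T_i) where T_i is the counter for block i; C_i = P_i ⊕ S_i.
C[1]: T = 12, S = E(K, T) = 3; 14 ⊕ 3 = 13.
C[2]: T = 13, S = E(K, T) = 2; 2 ⊕ 2 = 0.
C[3]: T = 14, S = E(K, T) = 1; 4 ⊕ 1 = 5.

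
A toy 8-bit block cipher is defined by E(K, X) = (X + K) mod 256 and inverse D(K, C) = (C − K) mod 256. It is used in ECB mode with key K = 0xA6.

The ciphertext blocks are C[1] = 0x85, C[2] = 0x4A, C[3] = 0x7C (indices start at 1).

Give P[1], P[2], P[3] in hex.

ECB decryption: P_i = D(K, C_i).
P[1]: D(K, 0x85) = 0xDF.
P[2]: D(K, 0x4A) = 0xA4.
P[3]: D(K, 0x7C) = 0xD6.

P[1] = 0xDF, P[2] = 0xA4, P[3] = 0xD6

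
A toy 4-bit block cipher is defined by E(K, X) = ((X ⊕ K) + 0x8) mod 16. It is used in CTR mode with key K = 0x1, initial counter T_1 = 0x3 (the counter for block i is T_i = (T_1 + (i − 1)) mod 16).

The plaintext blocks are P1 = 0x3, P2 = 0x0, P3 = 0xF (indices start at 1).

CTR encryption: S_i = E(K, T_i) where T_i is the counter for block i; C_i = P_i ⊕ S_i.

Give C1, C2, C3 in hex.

C1: T = 0x3, S = E(K, T) = 0xA; 0x3 ⊕ 0xA = 0x9.
C2: T = 0x4, S = E(K, T) = 0xD; 0x0 ⊕ 0xD = 0xD.
C3: T = 0x5, S = E(K, T) = 0xC; 0xF ⊕ 0xC = 0x3.

C1 = 0x9, C2 = 0xD, C3 = 0x3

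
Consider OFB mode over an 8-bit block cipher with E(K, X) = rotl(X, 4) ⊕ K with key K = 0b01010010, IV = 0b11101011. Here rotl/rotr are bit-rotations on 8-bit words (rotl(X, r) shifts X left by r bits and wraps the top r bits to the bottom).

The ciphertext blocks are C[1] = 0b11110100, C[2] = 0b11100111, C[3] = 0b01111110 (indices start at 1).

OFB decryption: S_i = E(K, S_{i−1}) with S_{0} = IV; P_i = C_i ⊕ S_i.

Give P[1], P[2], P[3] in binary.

P[1] = 0b00011000, P[2] = 0b01111011, P[3] = 0b11100101

P[1]: S = E(K, 0b11101011) = 0b11101100; 0b11110100 ⊕ 0b11101100 = 0b00011000.
P[2]: S = E(K, 0b11101100) = 0b10011100; 0b11100111 ⊕ 0b10011100 = 0b01111011.
P[3]: S = E(K, 0b10011100) = 0b10011011; 0b01111110 ⊕ 0b10011011 = 0b11100101.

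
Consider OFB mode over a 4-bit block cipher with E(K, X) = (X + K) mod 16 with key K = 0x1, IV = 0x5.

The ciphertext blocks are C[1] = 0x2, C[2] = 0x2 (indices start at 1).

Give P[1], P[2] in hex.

P[1] = 0x4, P[2] = 0x5

OFB decryption: S_i = E(K, S_{i−1}) with S_{0} = IV; P_i = C_i ⊕ S_i.
P[1]: S = E(K, 0x5) = 0x6; 0x2 ⊕ 0x6 = 0x4.
P[2]: S = E(K, 0x6) = 0x7; 0x2 ⊕ 0x7 = 0x5.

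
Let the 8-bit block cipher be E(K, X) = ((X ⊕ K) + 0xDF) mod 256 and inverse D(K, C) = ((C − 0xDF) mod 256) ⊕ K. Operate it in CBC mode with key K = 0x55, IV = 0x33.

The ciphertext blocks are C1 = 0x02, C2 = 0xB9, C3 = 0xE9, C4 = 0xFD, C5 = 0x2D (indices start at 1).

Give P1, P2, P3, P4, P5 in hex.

P1 = 0x45, P2 = 0x8D, P3 = 0xE6, P4 = 0xA2, P5 = 0xE6

CBC decryption: P_i = D(K, C_i) ⊕ C_{i−1}, with C_{0} = IV.
P1: D(K, 0x02) = 0x76; 0x76 ⊕ 0x33 = 0x45.
P2: D(K, 0xB9) = 0x8F; 0x8F ⊕ 0x02 = 0x8D.
P3: D(K, 0xE9) = 0x5F; 0x5F ⊕ 0xB9 = 0xE6.
P4: D(K, 0xFD) = 0x4B; 0x4B ⊕ 0xE9 = 0xA2.
P5: D(K, 0x2D) = 0x1B; 0x1B ⊕ 0xFD = 0xE6.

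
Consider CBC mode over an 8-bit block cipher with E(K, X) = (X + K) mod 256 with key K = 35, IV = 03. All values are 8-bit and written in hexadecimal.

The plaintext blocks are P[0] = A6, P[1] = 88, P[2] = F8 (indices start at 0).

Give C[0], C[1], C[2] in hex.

CBC encryption: C_i = E(K, P_i ⊕ C_{i−1}), with C_{−1} = IV.
C[0]: P[0] ⊕ 03 = A5; E(K, A5) = DA.
C[1]: P[1] ⊕ DA = 52; E(K, 52) = 87.
C[2]: P[2] ⊕ 87 = 7F; E(K, 7F) = B4.

C[0] = DA, C[1] = 87, C[2] = B4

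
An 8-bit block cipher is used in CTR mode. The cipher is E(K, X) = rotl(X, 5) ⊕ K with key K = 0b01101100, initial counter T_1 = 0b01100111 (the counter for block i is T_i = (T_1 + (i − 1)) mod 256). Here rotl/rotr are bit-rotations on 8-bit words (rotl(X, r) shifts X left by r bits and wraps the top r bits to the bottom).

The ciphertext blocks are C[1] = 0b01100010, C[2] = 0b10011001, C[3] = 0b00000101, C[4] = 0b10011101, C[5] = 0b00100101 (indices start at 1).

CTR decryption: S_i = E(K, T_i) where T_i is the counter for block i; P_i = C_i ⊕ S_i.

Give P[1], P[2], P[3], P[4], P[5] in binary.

P[1] = 0b11100010, P[2] = 0b11111000, P[3] = 0b01000100, P[4] = 0b10111100, P[5] = 0b00100100

P[1]: T = 0b01100111, S = E(K, T) = 0b10000000; 0b01100010 ⊕ 0b10000000 = 0b11100010.
P[2]: T = 0b01101000, S = E(K, T) = 0b01100001; 0b10011001 ⊕ 0b01100001 = 0b11111000.
P[3]: T = 0b01101001, S = E(K, T) = 0b01000001; 0b00000101 ⊕ 0b01000001 = 0b01000100.
P[4]: T = 0b01101010, S = E(K, T) = 0b00100001; 0b10011101 ⊕ 0b00100001 = 0b10111100.
P[5]: T = 0b01101011, S = E(K, T) = 0b00000001; 0b00100101 ⊕ 0b00000001 = 0b00100100.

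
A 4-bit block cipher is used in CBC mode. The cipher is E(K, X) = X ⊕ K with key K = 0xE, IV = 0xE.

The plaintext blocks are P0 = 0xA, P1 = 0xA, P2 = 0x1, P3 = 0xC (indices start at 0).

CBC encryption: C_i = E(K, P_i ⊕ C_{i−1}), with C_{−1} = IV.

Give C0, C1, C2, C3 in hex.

C0 = 0xA, C1 = 0xE, C2 = 0x1, C3 = 0x3

C0: P0 ⊕ 0xE = 0x4; E(K, 0x4) = 0xA.
C1: P1 ⊕ 0xA = 0x0; E(K, 0x0) = 0xE.
C2: P2 ⊕ 0xE = 0xF; E(K, 0xF) = 0x1.
C3: P3 ⊕ 0x1 = 0xD; E(K, 0xD) = 0x3.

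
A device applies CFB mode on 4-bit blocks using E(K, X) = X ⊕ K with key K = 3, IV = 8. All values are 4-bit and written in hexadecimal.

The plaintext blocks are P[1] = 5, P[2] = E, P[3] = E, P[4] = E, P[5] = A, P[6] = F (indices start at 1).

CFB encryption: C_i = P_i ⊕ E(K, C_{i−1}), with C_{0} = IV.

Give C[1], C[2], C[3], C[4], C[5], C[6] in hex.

C[1]: E(K, 8) = B; 5 ⊕ B = E.
C[2]: E(K, E) = D; E ⊕ D = 3.
C[3]: E(K, 3) = 0; E ⊕ 0 = E.
C[4]: E(K, E) = D; E ⊕ D = 3.
C[5]: E(K, 3) = 0; A ⊕ 0 = A.
C[6]: E(K, A) = 9; F ⊕ 9 = 6.

C[1] = E, C[2] = 3, C[3] = E, C[4] = 3, C[5] = A, C[6] = 6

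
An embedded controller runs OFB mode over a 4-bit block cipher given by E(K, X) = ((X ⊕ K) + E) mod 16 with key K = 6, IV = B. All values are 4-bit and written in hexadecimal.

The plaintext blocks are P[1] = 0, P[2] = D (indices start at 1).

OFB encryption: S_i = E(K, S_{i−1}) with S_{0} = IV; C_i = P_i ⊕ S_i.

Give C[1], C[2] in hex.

C[1] = B, C[2] = 6

C[1]: S = E(K, B) = B; 0 ⊕ B = B.
C[2]: S = E(K, B) = B; D ⊕ B = 6.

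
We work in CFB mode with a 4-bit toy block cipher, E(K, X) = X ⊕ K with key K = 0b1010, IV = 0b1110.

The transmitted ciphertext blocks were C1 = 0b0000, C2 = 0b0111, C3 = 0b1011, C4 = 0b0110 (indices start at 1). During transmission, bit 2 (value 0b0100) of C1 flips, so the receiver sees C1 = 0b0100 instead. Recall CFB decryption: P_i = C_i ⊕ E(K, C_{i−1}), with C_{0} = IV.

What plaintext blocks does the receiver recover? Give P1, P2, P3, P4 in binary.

Only C1 changed, to 0b0100. In CFB, a change in C_i flips the same bit in P_i and garbles P_{i+1}. Decrypting the received ciphertext:
P1: E(K, 0b1110) = 0b0100; 0b0100 ⊕ 0b0100 = 0b0000.
P2: E(K, 0b0100) = 0b1110; 0b0111 ⊕ 0b1110 = 0b1001.
P3: E(K, 0b0111) = 0b1101; 0b1011 ⊕ 0b1101 = 0b0110.
P4: E(K, 0b1011) = 0b0001; 0b0110 ⊕ 0b0001 = 0b0111.
Blocks that differ from the original plaintext: P1, P2.

P1 = 0b0000, P2 = 0b1001, P3 = 0b0110, P4 = 0b0111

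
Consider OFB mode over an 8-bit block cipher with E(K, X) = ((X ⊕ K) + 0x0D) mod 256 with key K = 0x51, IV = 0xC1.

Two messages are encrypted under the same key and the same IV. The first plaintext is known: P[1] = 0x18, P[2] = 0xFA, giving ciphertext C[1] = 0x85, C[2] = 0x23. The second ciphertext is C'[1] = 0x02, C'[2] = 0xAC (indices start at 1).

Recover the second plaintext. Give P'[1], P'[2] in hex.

P'[1] = 0x9F, P'[2] = 0x75

In OFB with a reused IV, both messages share the same keystream S_i, so C_i ⊕ C'_i = P_i ⊕ P'_i and thus P'_i = P_i ⊕ C_i ⊕ C'_i.
P'[1]: 0x18 ⊕ 0x85 ⊕ 0x02 = 0x9F.
P'[2]: 0xFA ⊕ 0x23 ⊕ 0xAC = 0x75.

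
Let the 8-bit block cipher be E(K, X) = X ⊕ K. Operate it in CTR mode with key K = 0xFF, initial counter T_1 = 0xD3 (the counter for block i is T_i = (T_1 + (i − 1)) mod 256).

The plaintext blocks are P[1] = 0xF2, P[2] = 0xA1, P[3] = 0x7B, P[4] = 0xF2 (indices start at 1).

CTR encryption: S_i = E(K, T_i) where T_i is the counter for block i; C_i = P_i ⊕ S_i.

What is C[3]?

C[1]: T = 0xD3, S = E(K, T) = 0x2C; 0xF2 ⊕ 0x2C = 0xDE.
C[2]: T = 0xD4, S = E(K, T) = 0x2B; 0xA1 ⊕ 0x2B = 0x8A.
C[3]: T = 0xD5, S = E(K, T) = 0x2A; 0x7B ⊕ 0x2A = 0x51.

C[3] = 0x51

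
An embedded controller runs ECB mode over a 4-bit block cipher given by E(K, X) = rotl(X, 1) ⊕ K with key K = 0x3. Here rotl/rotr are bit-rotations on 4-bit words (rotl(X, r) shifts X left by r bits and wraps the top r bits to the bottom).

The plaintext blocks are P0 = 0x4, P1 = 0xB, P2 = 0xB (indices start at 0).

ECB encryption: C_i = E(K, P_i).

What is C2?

C2 = 0x4

C2: E(K, 0xB) = 0x4.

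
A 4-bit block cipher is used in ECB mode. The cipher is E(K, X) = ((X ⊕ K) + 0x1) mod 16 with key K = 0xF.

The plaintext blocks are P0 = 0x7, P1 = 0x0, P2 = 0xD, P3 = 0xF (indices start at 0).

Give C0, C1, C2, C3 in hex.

ECB encryption: C_i = E(K, P_i).
C0: E(K, 0x7) = 0x9.
C1: E(K, 0x0) = 0x0.
C2: E(K, 0xD) = 0x3.
C3: E(K, 0xF) = 0x1.

C0 = 0x9, C1 = 0x0, C2 = 0x3, C3 = 0x1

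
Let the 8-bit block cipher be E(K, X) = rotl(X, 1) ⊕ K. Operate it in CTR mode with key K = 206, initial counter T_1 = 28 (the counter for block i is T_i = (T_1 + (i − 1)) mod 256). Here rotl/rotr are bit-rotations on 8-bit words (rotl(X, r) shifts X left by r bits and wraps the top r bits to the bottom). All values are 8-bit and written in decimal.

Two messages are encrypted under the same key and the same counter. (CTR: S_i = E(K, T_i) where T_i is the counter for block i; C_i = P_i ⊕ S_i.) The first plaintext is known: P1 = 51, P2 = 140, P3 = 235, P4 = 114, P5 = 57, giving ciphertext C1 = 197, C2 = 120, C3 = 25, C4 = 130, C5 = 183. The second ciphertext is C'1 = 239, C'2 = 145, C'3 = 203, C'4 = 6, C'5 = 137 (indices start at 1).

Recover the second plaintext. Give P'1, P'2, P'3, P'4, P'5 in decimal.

P'1 = 25, P'2 = 101, P'3 = 57, P'4 = 246, P'5 = 7

In CTR with a reused counter, both messages share the same keystream S_i, so C_i ⊕ C'_i = P_i ⊕ P'_i and thus P'_i = P_i ⊕ C_i ⊕ C'_i.
P'1: 51 ⊕ 197 ⊕ 239 = 25.
P'2: 140 ⊕ 120 ⊕ 145 = 101.
P'3: 235 ⊕ 25 ⊕ 203 = 57.
P'4: 114 ⊕ 130 ⊕ 6 = 246.
P'5: 57 ⊕ 183 ⊕ 137 = 7.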